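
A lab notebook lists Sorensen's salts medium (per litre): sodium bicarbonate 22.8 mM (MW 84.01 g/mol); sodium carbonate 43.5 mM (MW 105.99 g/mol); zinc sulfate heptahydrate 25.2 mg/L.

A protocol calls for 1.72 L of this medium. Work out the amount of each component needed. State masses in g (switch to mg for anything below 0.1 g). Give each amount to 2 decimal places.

sodium bicarbonate 3.29 g; sodium carbonate 7.93 g; zinc sulfate heptahydrate 43.34 mg

Scale factor relative to 1 L: 1.72.
sodium bicarbonate: 22.8 mmol/L × 84.01 g/mol × 1.72 L ÷ 1000 = 3.29 g
sodium carbonate: 43.5 mmol/L × 105.99 g/mol × 1.72 L ÷ 1000 = 7.93 g
zinc sulfate heptahydrate: 25.2 mg/L × 1.72 L = 43.34 mg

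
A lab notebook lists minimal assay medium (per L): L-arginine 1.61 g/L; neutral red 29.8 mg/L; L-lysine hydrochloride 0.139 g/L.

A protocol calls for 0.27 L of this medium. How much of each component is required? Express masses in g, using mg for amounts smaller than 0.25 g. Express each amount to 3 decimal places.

L-arginine 0.435 g; neutral red 8.046 mg; L-lysine hydrochloride 37.530 mg

Scale factor relative to 1 L: 0.27.
L-arginine: 1.61 g/L × 0.27 L = 0.435 g
neutral red: 29.8 mg/L × 0.27 L = 8.046 mg
L-lysine hydrochloride: 0.139 g/L × 0.27 L = 0.03753 g = 37.530 mg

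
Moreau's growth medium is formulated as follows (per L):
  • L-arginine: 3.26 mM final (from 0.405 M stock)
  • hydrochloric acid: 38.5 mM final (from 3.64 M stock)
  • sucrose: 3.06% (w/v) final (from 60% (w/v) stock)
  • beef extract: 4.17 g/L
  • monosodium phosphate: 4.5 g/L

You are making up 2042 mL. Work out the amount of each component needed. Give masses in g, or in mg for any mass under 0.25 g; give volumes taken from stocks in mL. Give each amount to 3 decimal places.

L-arginine 16.437 mL; hydrochloric acid 21.598 mL; sucrose 104.142 mL; beef extract 8.515 g; monosodium phosphate 9.189 g

Scale factor relative to 1 L: 2.042.
L-arginine: dilute stock: 3.26 mM × 2042 mL ÷ 405 mM = 16.437 mL
hydrochloric acid: dilute stock: 38.5 mM × 2042 mL ÷ 3640 mM = 21.598 mL
sucrose: C1V1 = C2V2 → 3.06% ÷ 60% × 2042 mL = 104.142 mL
beef extract: 4.17 g/L × 2.042 L = 8.515 g
monosodium phosphate: 4.5 g/L × 2.042 L = 9.189 g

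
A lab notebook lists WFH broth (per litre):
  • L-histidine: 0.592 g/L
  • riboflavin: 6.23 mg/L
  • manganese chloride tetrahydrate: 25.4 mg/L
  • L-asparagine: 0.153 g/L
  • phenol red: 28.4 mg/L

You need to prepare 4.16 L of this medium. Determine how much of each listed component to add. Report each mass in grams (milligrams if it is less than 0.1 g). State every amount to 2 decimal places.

Scale factor relative to 1 L: 4.16.
L-histidine: 0.592 g/L × 4.16 L = 2.46 g
riboflavin: 6.23 mg/L × 4.16 L = 25.92 mg
manganese chloride tetrahydrate: 25.4 mg/L × 4.16 L = 105.664 mg = 0.11 g
L-asparagine: 0.153 g/L × 4.16 L = 0.64 g
phenol red: 28.4 mg/L × 4.16 L = 118.144 mg = 0.12 g

L-histidine 2.46 g; riboflavin 25.92 mg; manganese chloride tetrahydrate 0.11 g; L-asparagine 0.64 g; phenol red 0.12 g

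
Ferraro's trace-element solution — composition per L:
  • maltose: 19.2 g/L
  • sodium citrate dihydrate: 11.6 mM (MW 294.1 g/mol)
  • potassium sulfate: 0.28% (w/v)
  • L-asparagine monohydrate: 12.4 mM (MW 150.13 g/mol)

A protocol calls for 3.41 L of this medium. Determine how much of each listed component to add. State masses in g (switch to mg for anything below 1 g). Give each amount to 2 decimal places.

Working volume: 3.41 L.
maltose: 19.2 g/L × 3.41 L = 65.47 g
sodium citrate dihydrate: 11.6 mmol/L × 294.1 g/mol × 3.41 L ÷ 1000 = 11.63 g
potassium sulfate: 0.28 g per 100 mL × 3410 mL ÷ 100 = 9.55 g
L-asparagine monohydrate: 12.4 mmol/L × 150.13 g/mol × 3.41 L ÷ 1000 = 6.35 g

maltose 65.47 g; sodium citrate dihydrate 11.63 g; potassium sulfate 9.55 g; L-asparagine monohydrate 6.35 g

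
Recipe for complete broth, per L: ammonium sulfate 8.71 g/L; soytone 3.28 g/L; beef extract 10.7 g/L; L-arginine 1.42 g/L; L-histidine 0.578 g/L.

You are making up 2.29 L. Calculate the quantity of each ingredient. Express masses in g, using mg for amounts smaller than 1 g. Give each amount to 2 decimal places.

ammonium sulfate 19.95 g; soytone 7.51 g; beef extract 24.50 g; L-arginine 3.25 g; L-histidine 1.32 g

Scale factor relative to 1 L: 2.29.
ammonium sulfate: 8.71 g/L × 2.29 L = 19.95 g
soytone: 3.28 g/L × 2.29 L = 7.51 g
beef extract: 10.7 g/L × 2.29 L = 24.50 g
L-arginine: 1.42 g/L × 2.29 L = 3.25 g
L-histidine: 0.578 g/L × 2.29 L = 1.32 g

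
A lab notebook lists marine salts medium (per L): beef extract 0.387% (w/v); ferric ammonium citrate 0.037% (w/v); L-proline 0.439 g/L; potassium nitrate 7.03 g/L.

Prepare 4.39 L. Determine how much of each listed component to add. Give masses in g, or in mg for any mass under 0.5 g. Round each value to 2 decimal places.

Working volume: 4.39 L.
beef extract: 0.387 g per 100 mL × 4390 mL ÷ 100 = 16.99 g
ferric ammonium citrate: 0.037 g per 100 mL × 4390 mL ÷ 100 = 1.62 g
L-proline: 0.439 g/L × 4.39 L = 1.93 g
potassium nitrate: 7.03 g/L × 4.39 L = 30.86 g

beef extract 16.99 g; ferric ammonium citrate 1.62 g; L-proline 1.93 g; potassium nitrate 30.86 g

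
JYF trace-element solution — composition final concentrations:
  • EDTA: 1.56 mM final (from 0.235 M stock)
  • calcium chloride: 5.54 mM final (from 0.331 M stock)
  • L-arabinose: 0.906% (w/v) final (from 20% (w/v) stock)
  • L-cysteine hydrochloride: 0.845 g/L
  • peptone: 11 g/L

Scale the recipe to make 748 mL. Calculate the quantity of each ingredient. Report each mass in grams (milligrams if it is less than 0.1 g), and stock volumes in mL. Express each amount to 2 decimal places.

EDTA 4.97 mL; calcium chloride 12.52 mL; L-arabinose 33.88 mL; L-cysteine hydrochloride 0.63 g; peptone 8.23 g

Working volume: 748 mL = 0.748 L.
EDTA: dilute stock: 1.56 mM × 748 mL ÷ 235 mM = 4.97 mL
calcium chloride: V = C2·V2/C1 = 5.54 mM × 748 mL ÷ 331 mM = 12.52 mL
L-arabinose: V = C2·V2/C1 = 0.906% ÷ 20% × 748 mL = 33.88 mL
L-cysteine hydrochloride: 0.845 g/L × 0.748 L = 0.63 g
peptone: 11 g/L × 0.748 L = 8.23 g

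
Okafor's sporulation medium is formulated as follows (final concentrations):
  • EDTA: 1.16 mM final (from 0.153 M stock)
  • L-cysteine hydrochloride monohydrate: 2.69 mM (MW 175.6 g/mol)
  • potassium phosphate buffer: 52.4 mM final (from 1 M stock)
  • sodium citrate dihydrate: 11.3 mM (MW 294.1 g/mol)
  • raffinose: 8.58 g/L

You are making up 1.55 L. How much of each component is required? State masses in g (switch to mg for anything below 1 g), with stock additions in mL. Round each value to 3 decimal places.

EDTA 11.752 mL; L-cysteine hydrochloride monohydrate 732.164 mg; potassium phosphate buffer 81.220 mL; sodium citrate dihydrate 5.151 g; raffinose 13.299 g

Working volume: 1.55 L.
EDTA: C1V1 = C2V2 → 1.16 mM × 1550 mL ÷ 153 mM = 11.752 mL
L-cysteine hydrochloride monohydrate: 2.69 mmol/L × 175.6 mg/mmol × 1.55 L = 732.164 mg
potassium phosphate buffer: V = C2·V2/C1 = 52.4 mM × 1550 mL ÷ 1000 mM = 81.220 mL
sodium citrate dihydrate: 11.3 mmol/L × 294.1 g/mol × 1.55 L ÷ 1000 = 5.151 g
raffinose: 8.58 g/L × 1.55 L = 13.299 g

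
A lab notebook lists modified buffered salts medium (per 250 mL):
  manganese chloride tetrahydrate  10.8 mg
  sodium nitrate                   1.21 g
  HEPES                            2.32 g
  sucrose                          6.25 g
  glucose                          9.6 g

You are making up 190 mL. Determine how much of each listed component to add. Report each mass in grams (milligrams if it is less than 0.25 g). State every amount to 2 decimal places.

Ratio of target to recipe volume: 190 / 250 = 0.76.
manganese chloride tetrahydrate: 10.8 mg × (190 mL / 250 mL) = 8.21 mg
sodium nitrate: 1.21 g × (190 mL / 250 mL) = 0.92 g
HEPES: 2.32 g × (190 mL / 250 mL) = 1.76 g
sucrose: 6.25 g × (190 mL / 250 mL) = 4.75 g
glucose: 9.6 g × (190 mL / 250 mL) = 7.30 g

manganese chloride tetrahydrate 8.21 mg; sodium nitrate 0.92 g; HEPES 1.76 g; sucrose 4.75 g; glucose 7.30 g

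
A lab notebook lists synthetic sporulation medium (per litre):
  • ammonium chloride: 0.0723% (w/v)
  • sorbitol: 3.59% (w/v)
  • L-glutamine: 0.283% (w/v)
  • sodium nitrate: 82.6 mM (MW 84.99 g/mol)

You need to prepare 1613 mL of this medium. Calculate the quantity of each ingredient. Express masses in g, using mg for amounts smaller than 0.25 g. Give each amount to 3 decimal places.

ammonium chloride 1.166 g; sorbitol 57.907 g; L-glutamine 4.565 g; sodium nitrate 11.324 g

Target volume = 1613 mL = 1.613 L.
ammonium chloride: 0.0723% w/v = 0.723 g/L → 0.723 × 1.613 L = 1.166 g
sorbitol: 3.59% w/v = 35.9 g/L → 35.9 × 1.613 L = 57.907 g
L-glutamine: 0.283% w/v = 2.83 g/L → 2.83 × 1.613 L = 4.565 g
sodium nitrate: 82.6 mmol/L × 84.99 g/mol × 1.613 L ÷ 1000 = 11.324 g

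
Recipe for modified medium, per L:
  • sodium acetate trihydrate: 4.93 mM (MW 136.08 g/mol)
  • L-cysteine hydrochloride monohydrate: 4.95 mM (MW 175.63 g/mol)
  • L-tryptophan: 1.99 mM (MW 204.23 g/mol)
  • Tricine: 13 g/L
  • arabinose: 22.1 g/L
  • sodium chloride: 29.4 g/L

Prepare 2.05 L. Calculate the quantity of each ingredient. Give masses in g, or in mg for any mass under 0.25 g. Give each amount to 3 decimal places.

sodium acetate trihydrate 1.375 g; L-cysteine hydrochloride monohydrate 1.782 g; L-tryptophan 0.833 g; Tricine 26.650 g; arabinose 45.305 g; sodium chloride 60.270 g

Scale factor relative to 1 L: 2.05.
sodium acetate trihydrate: 4.93 mmol/L × 136.08 g/mol × 2.05 L ÷ 1000 = 1.375 g
L-cysteine hydrochloride monohydrate: 4.95 mmol/L × 175.63 g/mol × 2.05 L ÷ 1000 = 1.782 g
L-tryptophan: 1.99 mmol/L × 204.23 g/mol × 2.05 L ÷ 1000 = 0.833 g
Tricine: 13 g/L × 2.05 L = 26.650 g
arabinose: 22.1 g/L × 2.05 L = 45.305 g
sodium chloride: 29.4 g/L × 2.05 L = 60.270 g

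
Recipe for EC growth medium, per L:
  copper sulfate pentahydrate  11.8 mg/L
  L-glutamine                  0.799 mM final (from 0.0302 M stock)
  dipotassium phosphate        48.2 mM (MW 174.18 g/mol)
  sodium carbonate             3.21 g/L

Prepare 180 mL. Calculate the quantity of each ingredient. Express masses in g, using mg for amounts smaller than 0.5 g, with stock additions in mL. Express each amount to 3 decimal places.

Scale factor relative to 1 L: 0.18.
copper sulfate pentahydrate: 11.8 mg/L × 0.18 L = 2.124 mg
L-glutamine: C1V1 = C2V2 → 0.799 mM × 180 mL ÷ 30.2 mM = 4.762 mL
dipotassium phosphate: 48.2 mmol/L × 174.18 g/mol × 0.18 L ÷ 1000 = 1.511 g
sodium carbonate: 3.21 g/L × 0.18 L = 0.578 g

copper sulfate pentahydrate 2.124 mg; L-glutamine 4.762 mL; dipotassium phosphate 1.511 g; sodium carbonate 0.578 g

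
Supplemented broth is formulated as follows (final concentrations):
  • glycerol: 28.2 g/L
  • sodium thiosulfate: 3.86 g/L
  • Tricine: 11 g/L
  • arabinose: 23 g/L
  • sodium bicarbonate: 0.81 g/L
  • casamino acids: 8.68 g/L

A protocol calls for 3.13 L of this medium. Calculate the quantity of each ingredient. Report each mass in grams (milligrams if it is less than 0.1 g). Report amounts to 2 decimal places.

glycerol 88.27 g; sodium thiosulfate 12.08 g; Tricine 34.43 g; arabinose 71.99 g; sodium bicarbonate 2.54 g; casamino acids 27.17 g

Scale factor relative to 1 L: 3.13.
glycerol: 28.2 g/L × 3.13 L = 88.27 g
sodium thiosulfate: 3.86 g/L × 3.13 L = 12.08 g
Tricine: 11 g/L × 3.13 L = 34.43 g
arabinose: 23 g/L × 3.13 L = 71.99 g
sodium bicarbonate: 0.81 g/L × 3.13 L = 2.54 g
casamino acids: 8.68 g/L × 3.13 L = 27.17 g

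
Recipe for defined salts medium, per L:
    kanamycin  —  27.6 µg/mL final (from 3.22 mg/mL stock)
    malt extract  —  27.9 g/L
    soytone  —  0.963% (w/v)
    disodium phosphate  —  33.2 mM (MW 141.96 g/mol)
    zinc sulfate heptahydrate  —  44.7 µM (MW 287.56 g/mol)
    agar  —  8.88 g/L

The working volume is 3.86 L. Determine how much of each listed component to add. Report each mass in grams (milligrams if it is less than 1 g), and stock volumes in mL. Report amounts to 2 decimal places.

kanamycin 33.09 mL; malt extract 107.69 g; soytone 37.17 g; disodium phosphate 18.19 g; zinc sulfate heptahydrate 49.62 mg; agar 34.28 g

Scale factor relative to 1 L: 3.86.
kanamycin: V = C2·V2/C1 = 27.6 µg/mL × 3860 mL ÷ 3220 µg/mL = 33.09 mL
malt extract: 27.9 g/L × 3.86 L = 107.69 g
soytone: 0.963 g per 100 mL × 3860 mL ÷ 100 = 37.17 g
disodium phosphate: 33.2 mmol/L × 141.96 g/mol × 3.86 L ÷ 1000 = 18.19 g
zinc sulfate heptahydrate: 44.7 µmol/L × 287.56 g/mol × 3.86 L ÷ 1000 = 49.62 mg
agar: 8.88 g/L × 3.86 L = 34.28 g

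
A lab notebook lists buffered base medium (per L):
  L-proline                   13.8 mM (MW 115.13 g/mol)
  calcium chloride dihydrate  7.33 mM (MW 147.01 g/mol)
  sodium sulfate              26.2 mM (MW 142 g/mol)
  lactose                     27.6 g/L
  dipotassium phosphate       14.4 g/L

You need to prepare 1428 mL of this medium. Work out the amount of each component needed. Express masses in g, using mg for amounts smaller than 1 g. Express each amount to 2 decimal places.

Working volume: 1428 mL = 1.428 L.
L-proline: 13.8 mmol/L × 115.13 g/mol × 1.428 L ÷ 1000 = 2.27 g
calcium chloride dihydrate: 7.33 mmol/L × 147.01 g/mol × 1.428 L ÷ 1000 = 1.54 g
sodium sulfate: 26.2 mmol/L × 142 g/mol × 1.428 L ÷ 1000 = 5.31 g
lactose: 27.6 g/L × 1.428 L = 39.41 g
dipotassium phosphate: 14.4 g/L × 1.428 L = 20.56 g

L-proline 2.27 g; calcium chloride dihydrate 1.54 g; sodium sulfate 5.31 g; lactose 39.41 g; dipotassium phosphate 20.56 g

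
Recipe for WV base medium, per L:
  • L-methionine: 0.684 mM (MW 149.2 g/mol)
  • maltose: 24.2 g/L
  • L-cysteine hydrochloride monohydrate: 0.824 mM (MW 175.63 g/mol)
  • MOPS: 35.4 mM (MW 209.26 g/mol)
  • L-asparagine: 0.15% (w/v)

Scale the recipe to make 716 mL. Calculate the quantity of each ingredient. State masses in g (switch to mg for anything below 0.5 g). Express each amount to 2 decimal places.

L-methionine 73.07 mg; maltose 17.33 g; L-cysteine hydrochloride monohydrate 103.62 mg; MOPS 5.30 g; L-asparagine 1.07 g

Target volume = 716 mL = 0.716 L.
L-methionine: 0.684 mmol/L × 149.2 mg/mmol × 0.716 L = 73.07 mg
maltose: 24.2 g/L × 0.716 L = 17.33 g
L-cysteine hydrochloride monohydrate: 0.824 mmol/L × 175.63 mg/mmol × 0.716 L = 103.62 mg
MOPS: 35.4 mmol/L × 209.26 g/mol × 0.716 L ÷ 1000 = 5.30 g
L-asparagine: 0.15% w/v = 1.5 g/L → 1.5 × 0.716 L = 1.07 g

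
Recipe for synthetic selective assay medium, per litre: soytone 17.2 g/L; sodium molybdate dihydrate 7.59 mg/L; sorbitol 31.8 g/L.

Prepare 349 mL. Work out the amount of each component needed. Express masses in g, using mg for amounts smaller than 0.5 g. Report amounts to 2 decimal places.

soytone 6.00 g; sodium molybdate dihydrate 2.65 mg; sorbitol 11.10 g

Scale factor relative to 1 L: 0.349.
soytone: 17.2 g/L × 0.349 L = 6.00 g
sodium molybdate dihydrate: 7.59 mg/L × 0.349 L = 2.65 mg
sorbitol: 31.8 g/L × 0.349 L = 11.10 g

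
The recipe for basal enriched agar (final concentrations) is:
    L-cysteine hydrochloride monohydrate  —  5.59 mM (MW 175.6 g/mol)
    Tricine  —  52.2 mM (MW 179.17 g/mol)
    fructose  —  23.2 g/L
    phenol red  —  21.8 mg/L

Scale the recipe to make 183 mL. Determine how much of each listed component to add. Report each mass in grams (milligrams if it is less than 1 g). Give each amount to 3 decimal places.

Scale factor relative to 1 L: 0.183.
L-cysteine hydrochloride monohydrate: 5.59 mmol/L × 175.6 mg/mmol × 0.183 L = 179.634 mg
Tricine: 52.2 mmol/L × 179.17 g/mol × 0.183 L ÷ 1000 = 1.712 g
fructose: 23.2 g/L × 0.183 L = 4.246 g
phenol red: 21.8 mg/L × 0.183 L = 3.989 mg

L-cysteine hydrochloride monohydrate 179.634 mg; Tricine 1.712 g; fructose 4.246 g; phenol red 3.989 mg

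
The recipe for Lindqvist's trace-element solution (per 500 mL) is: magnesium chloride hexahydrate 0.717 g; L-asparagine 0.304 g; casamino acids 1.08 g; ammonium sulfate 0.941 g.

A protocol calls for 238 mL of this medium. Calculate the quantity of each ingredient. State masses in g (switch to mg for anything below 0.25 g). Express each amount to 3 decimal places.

magnesium chloride hexahydrate 0.341 g; L-asparagine 144.704 mg; casamino acids 0.514 g; ammonium sulfate 0.448 g

Scale factor = 238 mL / 500 mL = 0.476.
magnesium chloride hexahydrate: 0.717 g × (238 mL / 500 mL) = 0.341 g
L-asparagine: 0.304 g × (238 mL / 500 mL) = 0.144704 g = 144.704 mg
casamino acids: 1.08 g × (238 mL / 500 mL) = 0.514 g
ammonium sulfate: 0.941 g × (238 mL / 500 mL) = 0.448 g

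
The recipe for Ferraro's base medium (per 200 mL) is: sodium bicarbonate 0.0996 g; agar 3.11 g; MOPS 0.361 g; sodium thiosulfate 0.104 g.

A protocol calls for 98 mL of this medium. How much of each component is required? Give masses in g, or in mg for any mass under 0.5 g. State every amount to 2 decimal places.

sodium bicarbonate 48.80 mg; agar 1.52 g; MOPS 176.89 mg; sodium thiosulfate 50.96 mg

Ratio of target to recipe volume: 98 / 200 = 0.49.
sodium bicarbonate: 0.0996 g × (98 mL / 200 mL) = 0.048804 g = 48.80 mg
agar: 3.11 g × (98 mL / 200 mL) = 1.52 g
MOPS: 0.361 g × (98 mL / 200 mL) = 0.17689 g = 176.89 mg
sodium thiosulfate: 0.104 g × (98 mL / 200 mL) = 0.05096 g = 50.96 mg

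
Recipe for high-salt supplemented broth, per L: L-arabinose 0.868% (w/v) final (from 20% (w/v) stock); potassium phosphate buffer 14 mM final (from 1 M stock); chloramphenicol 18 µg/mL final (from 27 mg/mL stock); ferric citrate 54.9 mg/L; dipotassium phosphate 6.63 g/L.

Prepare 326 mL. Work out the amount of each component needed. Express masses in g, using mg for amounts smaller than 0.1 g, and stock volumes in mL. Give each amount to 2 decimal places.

L-arabinose 14.15 mL; potassium phosphate buffer 4.56 mL; chloramphenicol 0.22 mL; ferric citrate 17.90 mg; dipotassium phosphate 2.16 g

Working volume: 326 mL = 0.326 L.
L-arabinose: C1V1 = C2V2 → 0.868% ÷ 20% × 326 mL = 14.15 mL
potassium phosphate buffer: V = C2·V2/C1 = 14 mM × 326 mL ÷ 1000 mM = 4.56 mL
chloramphenicol: C1V1 = C2V2 → 18 µg/mL × 326 mL ÷ 27000 µg/mL = 0.22 mL
ferric citrate: 54.9 mg/L × 0.326 L = 17.90 mg
dipotassium phosphate: 6.63 g/L × 0.326 L = 2.16 g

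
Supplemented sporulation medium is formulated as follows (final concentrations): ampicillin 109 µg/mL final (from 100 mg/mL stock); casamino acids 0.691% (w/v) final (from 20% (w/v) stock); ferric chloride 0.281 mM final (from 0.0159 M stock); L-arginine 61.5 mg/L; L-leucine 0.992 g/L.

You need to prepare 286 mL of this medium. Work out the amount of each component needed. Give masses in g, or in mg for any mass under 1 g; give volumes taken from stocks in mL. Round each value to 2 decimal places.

ampicillin 0.31 mL; casamino acids 9.88 mL; ferric chloride 5.05 mL; L-arginine 17.59 mg; L-leucine 283.71 mg

Working volume: 286 mL = 0.286 L.
ampicillin: dilute stock: 109 µg/mL × 286 mL ÷ 100000 µg/mL = 0.31 mL
casamino acids: C1V1 = C2V2 → 0.691% ÷ 20% × 286 mL = 9.88 mL
ferric chloride: C1V1 = C2V2 → 0.281 mM × 286 mL ÷ 15.9 mM = 5.05 mL
L-arginine: 61.5 mg/L × 0.286 L = 17.59 mg
L-leucine: 0.992 g/L × 0.286 L = 0.283712 g = 283.71 mg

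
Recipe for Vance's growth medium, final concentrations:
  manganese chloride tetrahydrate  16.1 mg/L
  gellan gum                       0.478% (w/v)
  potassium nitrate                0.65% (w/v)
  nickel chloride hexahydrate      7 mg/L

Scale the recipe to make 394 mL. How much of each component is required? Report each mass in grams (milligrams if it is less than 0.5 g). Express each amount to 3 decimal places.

Scale factor relative to 1 L: 0.394.
manganese chloride tetrahydrate: 16.1 mg/L × 0.394 L = 6.343 mg
gellan gum: 0.478% w/v = 4.78 g/L → 4.78 × 0.394 L = 1.883 g
potassium nitrate: 0.65 g per 100 mL × 394 mL ÷ 100 = 2.561 g
nickel chloride hexahydrate: 7 mg/L × 0.394 L = 2.758 mg

manganese chloride tetrahydrate 6.343 mg; gellan gum 1.883 g; potassium nitrate 2.561 g; nickel chloride hexahydrate 2.758 mg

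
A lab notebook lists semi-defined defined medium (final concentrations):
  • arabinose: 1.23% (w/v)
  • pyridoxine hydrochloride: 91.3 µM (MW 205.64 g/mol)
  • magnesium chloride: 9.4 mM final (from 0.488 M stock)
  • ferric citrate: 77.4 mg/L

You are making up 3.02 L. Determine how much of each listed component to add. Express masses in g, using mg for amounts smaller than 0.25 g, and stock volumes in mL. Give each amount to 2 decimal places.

arabinose 37.15 g; pyridoxine hydrochloride 56.70 mg; magnesium chloride 58.17 mL; ferric citrate 233.75 mg

Scale factor relative to 1 L: 3.02.
arabinose: 1.23% w/v = 12.3 g/L → 12.3 × 3.02 L = 37.15 g
pyridoxine hydrochloride: 91.3 µmol/L × 205.64 g/mol × 3.02 L ÷ 1000 = 56.70 mg
magnesium chloride: V = C2·V2/C1 = 9.4 mM × 3020 mL ÷ 488 mM = 58.17 mL
ferric citrate: 77.4 mg/L × 3.02 L = 233.75 mg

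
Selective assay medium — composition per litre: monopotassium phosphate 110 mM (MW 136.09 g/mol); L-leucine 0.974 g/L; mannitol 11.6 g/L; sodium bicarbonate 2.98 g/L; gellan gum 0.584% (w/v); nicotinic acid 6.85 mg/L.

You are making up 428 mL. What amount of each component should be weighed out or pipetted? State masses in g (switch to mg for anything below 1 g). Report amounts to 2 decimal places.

monopotassium phosphate 6.41 g; L-leucine 416.87 mg; mannitol 4.96 g; sodium bicarbonate 1.28 g; gellan gum 2.50 g; nicotinic acid 2.93 mg

Target volume = 428 mL = 0.428 L.
monopotassium phosphate: 110 mmol/L × 136.09 g/mol × 0.428 L ÷ 1000 = 6.41 g
L-leucine: 0.974 g/L × 0.428 L = 0.416872 g = 416.87 mg
mannitol: 11.6 g/L × 0.428 L = 4.96 g
sodium bicarbonate: 2.98 g/L × 0.428 L = 1.28 g
gellan gum: 0.584% w/v = 5.84 g/L → 5.84 × 0.428 L = 2.50 g
nicotinic acid: 6.85 mg/L × 0.428 L = 2.93 mg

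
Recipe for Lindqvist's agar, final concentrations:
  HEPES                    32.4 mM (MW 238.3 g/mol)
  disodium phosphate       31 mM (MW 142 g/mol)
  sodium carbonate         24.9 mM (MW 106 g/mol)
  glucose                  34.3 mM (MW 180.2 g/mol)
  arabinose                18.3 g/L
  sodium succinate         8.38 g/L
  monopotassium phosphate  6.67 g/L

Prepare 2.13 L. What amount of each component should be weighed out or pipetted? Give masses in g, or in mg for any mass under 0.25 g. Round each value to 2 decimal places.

HEPES 16.45 g; disodium phosphate 9.38 g; sodium carbonate 5.62 g; glucose 13.17 g; arabinose 38.98 g; sodium succinate 17.85 g; monopotassium phosphate 14.21 g

Scale factor relative to 1 L: 2.13.
HEPES: 32.4 mmol/L × 238.3 g/mol × 2.13 L ÷ 1000 = 16.45 g
disodium phosphate: 31 mmol/L × 142 g/mol × 2.13 L ÷ 1000 = 9.38 g
sodium carbonate: 24.9 mmol/L × 106 g/mol × 2.13 L ÷ 1000 = 5.62 g
glucose: 34.3 mmol/L × 180.2 g/mol × 2.13 L ÷ 1000 = 13.17 g
arabinose: 18.3 g/L × 2.13 L = 38.98 g
sodium succinate: 8.38 g/L × 2.13 L = 17.85 g
monopotassium phosphate: 6.67 g/L × 2.13 L = 14.21 g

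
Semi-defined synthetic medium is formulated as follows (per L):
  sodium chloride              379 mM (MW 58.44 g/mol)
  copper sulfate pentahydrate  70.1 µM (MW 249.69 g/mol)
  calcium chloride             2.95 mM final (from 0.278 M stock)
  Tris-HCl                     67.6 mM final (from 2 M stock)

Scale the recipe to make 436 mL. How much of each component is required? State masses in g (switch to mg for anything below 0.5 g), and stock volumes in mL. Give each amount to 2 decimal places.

Scale factor relative to 1 L: 0.436.
sodium chloride: 379 mmol/L × 58.44 g/mol × 0.436 L ÷ 1000 = 9.66 g
copper sulfate pentahydrate: 70.1 µmol/L × 249.69 g/mol × 0.436 L ÷ 1000 = 7.63 mg
calcium chloride: dilute stock: 2.95 mM × 436 mL ÷ 278 mM = 4.63 mL
Tris-HCl: C1V1 = C2V2 → 67.6 mM × 436 mL ÷ 2000 mM = 14.74 mL

sodium chloride 9.66 g; copper sulfate pentahydrate 7.63 mg; calcium chloride 4.63 mL; Tris-HCl 14.74 mL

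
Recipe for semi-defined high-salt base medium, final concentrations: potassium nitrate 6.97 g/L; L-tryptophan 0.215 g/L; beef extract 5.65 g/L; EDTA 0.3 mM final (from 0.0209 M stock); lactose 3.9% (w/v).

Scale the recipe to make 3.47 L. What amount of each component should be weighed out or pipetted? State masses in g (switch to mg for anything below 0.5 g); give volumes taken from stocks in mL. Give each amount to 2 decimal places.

Working volume: 3.47 L.
potassium nitrate: 6.97 g/L × 3.47 L = 24.19 g
L-tryptophan: 0.215 g/L × 3.47 L = 0.75 g
beef extract: 5.65 g/L × 3.47 L = 19.61 g
EDTA: V = C2·V2/C1 = 0.3 mM × 3470 mL ÷ 20.9 mM = 49.81 mL
lactose: 3.9 g per 100 mL × 3470 mL ÷ 100 = 135.33 g

potassium nitrate 24.19 g; L-tryptophan 0.75 g; beef extract 19.61 g; EDTA 49.81 mL; lactose 135.33 g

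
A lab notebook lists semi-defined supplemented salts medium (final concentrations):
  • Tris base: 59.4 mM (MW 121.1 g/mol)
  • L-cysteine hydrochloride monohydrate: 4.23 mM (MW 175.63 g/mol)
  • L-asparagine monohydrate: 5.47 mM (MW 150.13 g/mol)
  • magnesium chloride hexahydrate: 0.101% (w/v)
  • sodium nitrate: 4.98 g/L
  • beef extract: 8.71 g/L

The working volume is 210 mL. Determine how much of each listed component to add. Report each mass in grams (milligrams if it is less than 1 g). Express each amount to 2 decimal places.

Scale factor relative to 1 L: 0.21.
Tris base: 59.4 mmol/L × 121.1 g/mol × 0.21 L ÷ 1000 = 1.51 g
L-cysteine hydrochloride monohydrate: 4.23 mmol/L × 175.63 mg/mmol × 0.21 L = 156.01 mg
L-asparagine monohydrate: 5.47 mmol/L × 150.13 mg/mmol × 0.21 L = 172.45 mg
magnesium chloride hexahydrate: 0.101 g per 100 mL × 210 mL ÷ 100 = 0.2121 g = 212.10 mg
sodium nitrate: 4.98 g/L × 0.21 L = 1.05 g
beef extract: 8.71 g/L × 0.21 L = 1.83 g

Tris base 1.51 g; L-cysteine hydrochloride monohydrate 156.01 mg; L-asparagine monohydrate 172.45 mg; magnesium chloride hexahydrate 212.10 mg; sodium nitrate 1.05 g; beef extract 1.83 g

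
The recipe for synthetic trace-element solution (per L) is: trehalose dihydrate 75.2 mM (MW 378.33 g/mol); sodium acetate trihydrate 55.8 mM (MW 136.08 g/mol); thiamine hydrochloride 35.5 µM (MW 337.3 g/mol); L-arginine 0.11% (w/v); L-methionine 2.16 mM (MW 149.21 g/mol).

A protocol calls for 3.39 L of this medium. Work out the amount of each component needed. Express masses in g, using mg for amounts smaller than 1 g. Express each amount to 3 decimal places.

Working volume: 3.39 L.
trehalose dihydrate: 75.2 mmol/L × 378.33 g/mol × 3.39 L ÷ 1000 = 96.447 g
sodium acetate trihydrate: 55.8 mmol/L × 136.08 g/mol × 3.39 L ÷ 1000 = 25.741 g
thiamine hydrochloride: 35.5 µmol/L × 337.3 g/mol × 3.39 L ÷ 1000 = 40.592 mg
L-arginine: 0.11 g per 100 mL × 3390 mL ÷ 100 = 3.729 g
L-methionine: 2.16 mmol/L × 149.21 g/mol × 3.39 L ÷ 1000 = 1.093 g

trehalose dihydrate 96.447 g; sodium acetate trihydrate 25.741 g; thiamine hydrochloride 40.592 mg; L-arginine 3.729 g; L-methionine 1.093 g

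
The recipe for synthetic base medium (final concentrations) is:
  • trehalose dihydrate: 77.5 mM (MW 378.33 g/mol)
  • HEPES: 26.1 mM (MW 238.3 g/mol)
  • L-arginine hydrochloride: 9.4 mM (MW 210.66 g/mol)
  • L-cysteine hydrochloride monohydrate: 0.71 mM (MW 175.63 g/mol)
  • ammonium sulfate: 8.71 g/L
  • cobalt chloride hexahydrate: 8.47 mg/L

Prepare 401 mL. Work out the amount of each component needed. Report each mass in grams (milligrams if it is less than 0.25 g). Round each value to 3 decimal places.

Target volume = 401 mL = 0.401 L.
trehalose dihydrate: 77.5 mmol/L × 378.33 g/mol × 0.401 L ÷ 1000 = 11.758 g
HEPES: 26.1 mmol/L × 238.3 g/mol × 0.401 L ÷ 1000 = 2.494 g
L-arginine hydrochloride: 9.4 mmol/L × 210.66 g/mol × 0.401 L ÷ 1000 = 0.794 g
L-cysteine hydrochloride monohydrate: 0.71 mmol/L × 175.63 mg/mmol × 0.401 L = 50.004 mg
ammonium sulfate: 8.71 g/L × 0.401 L = 3.493 g
cobalt chloride hexahydrate: 8.47 mg/L × 0.401 L = 3.396 mg

trehalose dihydrate 11.758 g; HEPES 2.494 g; L-arginine hydrochloride 0.794 g; L-cysteine hydrochloride monohydrate 50.004 mg; ammonium sulfate 3.493 g; cobalt chloride hexahydrate 3.396 mg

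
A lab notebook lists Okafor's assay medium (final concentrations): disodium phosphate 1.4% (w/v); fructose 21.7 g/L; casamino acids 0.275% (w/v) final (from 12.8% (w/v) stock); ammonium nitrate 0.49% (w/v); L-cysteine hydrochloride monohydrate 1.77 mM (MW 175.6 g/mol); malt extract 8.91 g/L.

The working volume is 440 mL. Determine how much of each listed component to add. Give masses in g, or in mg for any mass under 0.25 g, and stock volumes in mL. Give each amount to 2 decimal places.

Target volume = 440 mL = 0.44 L.
disodium phosphate: 1.4% w/v = 14 g/L → 14 × 0.44 L = 6.16 g
fructose: 21.7 g/L × 0.44 L = 9.55 g
casamino acids: C1V1 = C2V2 → 0.275% ÷ 12.8% × 440 mL = 9.45 mL
ammonium nitrate: 0.49 g per 100 mL × 440 mL ÷ 100 = 2.16 g
L-cysteine hydrochloride monohydrate: 1.77 mmol/L × 175.6 mg/mmol × 0.44 L = 136.76 mg
malt extract: 8.91 g/L × 0.44 L = 3.92 g

disodium phosphate 6.16 g; fructose 9.55 g; casamino acids 9.45 mL; ammonium nitrate 2.16 g; L-cysteine hydrochloride monohydrate 136.76 mg; malt extract 3.92 g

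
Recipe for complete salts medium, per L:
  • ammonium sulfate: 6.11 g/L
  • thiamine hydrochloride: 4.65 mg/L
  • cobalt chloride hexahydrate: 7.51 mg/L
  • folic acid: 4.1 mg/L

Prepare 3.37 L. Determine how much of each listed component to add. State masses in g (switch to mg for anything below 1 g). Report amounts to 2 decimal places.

Working volume: 3.37 L.
ammonium sulfate: 6.11 g/L × 3.37 L = 20.59 g
thiamine hydrochloride: 4.65 mg/L × 3.37 L = 15.67 mg
cobalt chloride hexahydrate: 7.51 mg/L × 3.37 L = 25.31 mg
folic acid: 4.1 mg/L × 3.37 L = 13.82 mg

ammonium sulfate 20.59 g; thiamine hydrochloride 15.67 mg; cobalt chloride hexahydrate 25.31 mg; folic acid 13.82 mg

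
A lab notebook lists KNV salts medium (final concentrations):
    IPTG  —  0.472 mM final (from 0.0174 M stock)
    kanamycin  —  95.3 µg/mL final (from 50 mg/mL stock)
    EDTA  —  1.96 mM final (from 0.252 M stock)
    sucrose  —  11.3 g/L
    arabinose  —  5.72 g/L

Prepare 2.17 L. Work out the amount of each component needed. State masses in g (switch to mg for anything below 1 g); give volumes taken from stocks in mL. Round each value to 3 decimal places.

IPTG 58.864 mL; kanamycin 4.136 mL; EDTA 16.878 mL; sucrose 24.521 g; arabinose 12.412 g

Working volume: 2.17 L.
IPTG: C1V1 = C2V2 → 0.472 mM × 2170 mL ÷ 17.4 mM = 58.864 mL
kanamycin: V = C2·V2/C1 = 95.3 µg/mL × 2170 mL ÷ 50000 µg/mL = 4.136 mL
EDTA: C1V1 = C2V2 → 1.96 mM × 2170 mL ÷ 252 mM = 16.878 mL
sucrose: 11.3 g/L × 2.17 L = 24.521 g
arabinose: 5.72 g/L × 2.17 L = 12.412 g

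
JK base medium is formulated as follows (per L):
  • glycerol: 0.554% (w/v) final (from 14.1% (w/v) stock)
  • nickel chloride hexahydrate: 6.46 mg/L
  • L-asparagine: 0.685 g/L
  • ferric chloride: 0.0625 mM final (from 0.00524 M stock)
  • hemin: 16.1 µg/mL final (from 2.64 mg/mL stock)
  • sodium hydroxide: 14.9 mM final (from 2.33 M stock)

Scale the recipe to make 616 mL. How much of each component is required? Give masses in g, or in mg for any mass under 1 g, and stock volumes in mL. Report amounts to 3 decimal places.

glycerol 24.203 mL; nickel chloride hexahydrate 3.979 mg; L-asparagine 421.960 mg; ferric chloride 7.347 mL; hemin 3.757 mL; sodium hydroxide 3.939 mL

Scale factor relative to 1 L: 0.616.
glycerol: C1V1 = C2V2 → 0.554% ÷ 14.1% × 616 mL = 24.203 mL
nickel chloride hexahydrate: 6.46 mg/L × 0.616 L = 3.979 mg
L-asparagine: 0.685 g/L × 0.616 L = 0.42196 g = 421.960 mg
ferric chloride: dilute stock: 0.0625 mM × 616 mL ÷ 5.24 mM = 7.347 mL
hemin: dilute stock: 16.1 µg/mL × 616 mL ÷ 2640 µg/mL = 3.757 mL
sodium hydroxide: C1V1 = C2V2 → 14.9 mM × 616 mL ÷ 2330 mM = 3.939 mL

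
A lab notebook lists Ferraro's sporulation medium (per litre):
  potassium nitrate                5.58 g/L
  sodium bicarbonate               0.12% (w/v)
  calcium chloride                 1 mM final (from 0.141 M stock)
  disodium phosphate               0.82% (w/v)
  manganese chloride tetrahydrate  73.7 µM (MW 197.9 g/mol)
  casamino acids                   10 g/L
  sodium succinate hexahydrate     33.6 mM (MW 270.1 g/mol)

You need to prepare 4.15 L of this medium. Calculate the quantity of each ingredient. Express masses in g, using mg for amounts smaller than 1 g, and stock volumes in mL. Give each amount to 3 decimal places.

Working volume: 4.15 L.
potassium nitrate: 5.58 g/L × 4.15 L = 23.157 g
sodium bicarbonate: 0.12 g per 100 mL × 4150 mL ÷ 100 = 4.980 g
calcium chloride: dilute stock: 1 mM × 4150 mL ÷ 141 mM = 29.433 mL
disodium phosphate: 0.82% w/v = 8.2 g/L → 8.2 × 4.15 L = 34.030 g
manganese chloride tetrahydrate: 73.7 µmol/L × 197.9 g/mol × 4.15 L ÷ 1000 = 60.529 mg
casamino acids: 10 g/L × 4.15 L = 41.500 g
sodium succinate hexahydrate: 33.6 mmol/L × 270.1 g/mol × 4.15 L ÷ 1000 = 37.663 g

potassium nitrate 23.157 g; sodium bicarbonate 4.980 g; calcium chloride 29.433 mL; disodium phosphate 34.030 g; manganese chloride tetrahydrate 60.529 mg; casamino acids 41.500 g; sodium succinate hexahydrate 37.663 g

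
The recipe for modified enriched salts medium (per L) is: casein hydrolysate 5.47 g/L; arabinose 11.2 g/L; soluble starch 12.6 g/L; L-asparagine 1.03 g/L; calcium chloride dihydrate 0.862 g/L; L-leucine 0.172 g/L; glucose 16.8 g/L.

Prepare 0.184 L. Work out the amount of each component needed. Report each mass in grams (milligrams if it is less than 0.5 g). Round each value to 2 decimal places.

Working volume: 0.184 L.
casein hydrolysate: 5.47 g/L × 0.184 L = 1.01 g
arabinose: 11.2 g/L × 0.184 L = 2.06 g
soluble starch: 12.6 g/L × 0.184 L = 2.32 g
L-asparagine: 1.03 g/L × 0.184 L = 0.18952 g = 189.52 mg
calcium chloride dihydrate: 0.862 g/L × 0.184 L = 0.158608 g = 158.61 mg
L-leucine: 0.172 g/L × 0.184 L = 0.031648 g = 31.65 mg
glucose: 16.8 g/L × 0.184 L = 3.09 g

casein hydrolysate 1.01 g; arabinose 2.06 g; soluble starch 2.32 g; L-asparagine 189.52 mg; calcium chloride dihydrate 158.61 mg; L-leucine 31.65 mg; glucose 3.09 g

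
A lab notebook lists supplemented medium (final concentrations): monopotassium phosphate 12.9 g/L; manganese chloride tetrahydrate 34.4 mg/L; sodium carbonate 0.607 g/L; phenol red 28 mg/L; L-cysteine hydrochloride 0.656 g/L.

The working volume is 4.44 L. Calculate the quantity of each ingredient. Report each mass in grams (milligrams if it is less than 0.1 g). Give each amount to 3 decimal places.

monopotassium phosphate 57.276 g; manganese chloride tetrahydrate 0.153 g; sodium carbonate 2.695 g; phenol red 0.124 g; L-cysteine hydrochloride 2.913 g

Working volume: 4.44 L.
monopotassium phosphate: 12.9 g/L × 4.44 L = 57.276 g
manganese chloride tetrahydrate: 34.4 mg/L × 4.44 L = 152.736 mg = 0.153 g
sodium carbonate: 0.607 g/L × 4.44 L = 2.695 g
phenol red: 28 mg/L × 4.44 L = 124.32 mg = 0.124 g
L-cysteine hydrochloride: 0.656 g/L × 4.44 L = 2.913 g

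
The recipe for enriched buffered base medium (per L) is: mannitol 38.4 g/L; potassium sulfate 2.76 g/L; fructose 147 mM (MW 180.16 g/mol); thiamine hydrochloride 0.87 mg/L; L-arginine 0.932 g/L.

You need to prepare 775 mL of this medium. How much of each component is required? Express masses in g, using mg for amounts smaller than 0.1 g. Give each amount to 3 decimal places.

mannitol 29.760 g; potassium sulfate 2.139 g; fructose 20.525 g; thiamine hydrochloride 0.674 mg; L-arginine 0.722 g

Target volume = 775 mL = 0.775 L.
mannitol: 38.4 g/L × 0.775 L = 29.760 g
potassium sulfate: 2.76 g/L × 0.775 L = 2.139 g
fructose: 147 mmol/L × 180.16 g/mol × 0.775 L ÷ 1000 = 20.525 g
thiamine hydrochloride: 0.87 mg/L × 0.775 L = 0.674 mg
L-arginine: 0.932 g/L × 0.775 L = 0.722 g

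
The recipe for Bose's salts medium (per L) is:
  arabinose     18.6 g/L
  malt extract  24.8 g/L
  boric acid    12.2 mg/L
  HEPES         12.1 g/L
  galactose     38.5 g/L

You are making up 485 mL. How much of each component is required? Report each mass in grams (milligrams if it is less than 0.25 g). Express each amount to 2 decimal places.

Scale factor relative to 1 L: 0.485.
arabinose: 18.6 g/L × 0.485 L = 9.02 g
malt extract: 24.8 g/L × 0.485 L = 12.03 g
boric acid: 12.2 mg/L × 0.485 L = 5.92 mg
HEPES: 12.1 g/L × 0.485 L = 5.87 g
galactose: 38.5 g/L × 0.485 L = 18.67 g

arabinose 9.02 g; malt extract 12.03 g; boric acid 5.92 mg; HEPES 5.87 g; galactose 18.67 g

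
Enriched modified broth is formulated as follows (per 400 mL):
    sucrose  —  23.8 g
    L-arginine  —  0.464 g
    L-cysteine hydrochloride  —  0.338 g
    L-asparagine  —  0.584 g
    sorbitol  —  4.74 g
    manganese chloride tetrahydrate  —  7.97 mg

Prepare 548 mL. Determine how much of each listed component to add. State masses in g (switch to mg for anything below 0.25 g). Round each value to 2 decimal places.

Ratio of target to recipe volume: 548 / 400 = 1.37.
sucrose: 23.8 g × (548 mL / 400 mL) = 32.61 g
L-arginine: 0.464 g × (548 mL / 400 mL) = 0.64 g
L-cysteine hydrochloride: 0.338 g × (548 mL / 400 mL) = 0.46 g
L-asparagine: 0.584 g × (548 mL / 400 mL) = 0.80 g
sorbitol: 4.74 g × (548 mL / 400 mL) = 6.49 g
manganese chloride tetrahydrate: 7.97 mg × (548 mL / 400 mL) = 10.92 mg

sucrose 32.61 g; L-arginine 0.64 g; L-cysteine hydrochloride 0.46 g; L-asparagine 0.80 g; sorbitol 6.49 g; manganese chloride tetrahydrate 10.92 mg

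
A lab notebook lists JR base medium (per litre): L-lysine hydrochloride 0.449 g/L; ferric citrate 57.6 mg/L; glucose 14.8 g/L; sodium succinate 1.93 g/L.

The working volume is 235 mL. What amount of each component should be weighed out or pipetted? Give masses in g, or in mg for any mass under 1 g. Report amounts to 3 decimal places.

Working volume: 235 mL = 0.235 L.
L-lysine hydrochloride: 0.449 g/L × 0.235 L = 0.105515 g = 105.515 mg
ferric citrate: 57.6 mg/L × 0.235 L = 13.536 mg
glucose: 14.8 g/L × 0.235 L = 3.478 g
sodium succinate: 1.93 g/L × 0.235 L = 0.45355 g = 453.550 mg

L-lysine hydrochloride 105.515 mg; ferric citrate 13.536 mg; glucose 3.478 g; sodium succinate 453.550 mg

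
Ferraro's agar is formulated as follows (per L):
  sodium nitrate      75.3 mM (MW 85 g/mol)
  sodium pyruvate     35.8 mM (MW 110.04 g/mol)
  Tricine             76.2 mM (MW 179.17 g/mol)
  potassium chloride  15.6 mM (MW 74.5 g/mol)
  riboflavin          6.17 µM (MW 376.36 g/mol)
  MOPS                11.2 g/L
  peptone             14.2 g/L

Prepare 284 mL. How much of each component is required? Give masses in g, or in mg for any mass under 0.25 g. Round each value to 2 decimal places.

sodium nitrate 1.82 g; sodium pyruvate 1.12 g; Tricine 3.88 g; potassium chloride 0.33 g; riboflavin 0.66 mg; MOPS 3.18 g; peptone 4.03 g

Working volume: 284 mL = 0.284 L.
sodium nitrate: 75.3 mmol/L × 85 g/mol × 0.284 L ÷ 1000 = 1.82 g
sodium pyruvate: 35.8 mmol/L × 110.04 g/mol × 0.284 L ÷ 1000 = 1.12 g
Tricine: 76.2 mmol/L × 179.17 g/mol × 0.284 L ÷ 1000 = 3.88 g
potassium chloride: 15.6 mmol/L × 74.5 g/mol × 0.284 L ÷ 1000 = 0.33 g
riboflavin: 6.17 µmol/L × 376.36 g/mol × 0.284 L ÷ 1000 = 0.66 mg
MOPS: 11.2 g/L × 0.284 L = 3.18 g
peptone: 14.2 g/L × 0.284 L = 4.03 g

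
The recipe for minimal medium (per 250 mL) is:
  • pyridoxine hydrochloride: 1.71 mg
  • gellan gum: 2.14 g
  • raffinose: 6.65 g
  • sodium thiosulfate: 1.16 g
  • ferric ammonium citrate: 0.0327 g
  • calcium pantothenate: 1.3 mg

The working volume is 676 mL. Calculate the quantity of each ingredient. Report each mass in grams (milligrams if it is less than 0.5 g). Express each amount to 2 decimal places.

Ratio of target to recipe volume: 676 / 250 = 2.704.
pyridoxine hydrochloride: 1.71 mg × (676 mL / 250 mL) = 4.62 mg
gellan gum: 2.14 g × (676 mL / 250 mL) = 5.79 g
raffinose: 6.65 g × (676 mL / 250 mL) = 17.98 g
sodium thiosulfate: 1.16 g × (676 mL / 250 mL) = 3.14 g
ferric ammonium citrate: 0.0327 g × (676 mL / 250 mL) = 0.0884208 g = 88.42 mg
calcium pantothenate: 1.3 mg × (676 mL / 250 mL) = 3.52 mg

pyridoxine hydrochloride 4.62 mg; gellan gum 5.79 g; raffinose 17.98 g; sodium thiosulfate 3.14 g; ferric ammonium citrate 88.42 mg; calcium pantothenate 3.52 mg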